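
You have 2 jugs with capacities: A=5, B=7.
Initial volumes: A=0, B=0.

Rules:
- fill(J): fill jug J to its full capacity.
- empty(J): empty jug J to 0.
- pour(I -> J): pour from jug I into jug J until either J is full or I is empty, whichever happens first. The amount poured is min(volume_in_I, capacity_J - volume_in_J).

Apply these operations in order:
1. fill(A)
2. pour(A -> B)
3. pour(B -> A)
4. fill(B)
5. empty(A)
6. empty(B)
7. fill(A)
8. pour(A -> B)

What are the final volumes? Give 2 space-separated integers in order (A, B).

Answer: 0 5

Derivation:
Step 1: fill(A) -> (A=5 B=0)
Step 2: pour(A -> B) -> (A=0 B=5)
Step 3: pour(B -> A) -> (A=5 B=0)
Step 4: fill(B) -> (A=5 B=7)
Step 5: empty(A) -> (A=0 B=7)
Step 6: empty(B) -> (A=0 B=0)
Step 7: fill(A) -> (A=5 B=0)
Step 8: pour(A -> B) -> (A=0 B=5)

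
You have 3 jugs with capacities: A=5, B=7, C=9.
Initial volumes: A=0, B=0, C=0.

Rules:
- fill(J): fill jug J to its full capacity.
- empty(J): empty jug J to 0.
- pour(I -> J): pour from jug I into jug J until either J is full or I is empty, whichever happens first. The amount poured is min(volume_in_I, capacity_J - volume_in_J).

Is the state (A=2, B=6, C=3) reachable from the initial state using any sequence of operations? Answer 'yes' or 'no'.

BFS explored all 288 reachable states.
Reachable set includes: (0,0,0), (0,0,1), (0,0,2), (0,0,3), (0,0,4), (0,0,5), (0,0,6), (0,0,7), (0,0,8), (0,0,9), (0,1,0), (0,1,1) ...
Target (A=2, B=6, C=3) not in reachable set → no.

Answer: no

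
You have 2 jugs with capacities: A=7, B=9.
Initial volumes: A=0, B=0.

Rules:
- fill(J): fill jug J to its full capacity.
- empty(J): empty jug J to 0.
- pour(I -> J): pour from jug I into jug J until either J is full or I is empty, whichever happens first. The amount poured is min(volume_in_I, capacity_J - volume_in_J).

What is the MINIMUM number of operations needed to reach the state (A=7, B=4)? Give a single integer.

BFS from (A=0, B=0). One shortest path:
  1. fill(B) -> (A=0 B=9)
  2. pour(B -> A) -> (A=7 B=2)
  3. empty(A) -> (A=0 B=2)
  4. pour(B -> A) -> (A=2 B=0)
  5. fill(B) -> (A=2 B=9)
  6. pour(B -> A) -> (A=7 B=4)
Reached target in 6 moves.

Answer: 6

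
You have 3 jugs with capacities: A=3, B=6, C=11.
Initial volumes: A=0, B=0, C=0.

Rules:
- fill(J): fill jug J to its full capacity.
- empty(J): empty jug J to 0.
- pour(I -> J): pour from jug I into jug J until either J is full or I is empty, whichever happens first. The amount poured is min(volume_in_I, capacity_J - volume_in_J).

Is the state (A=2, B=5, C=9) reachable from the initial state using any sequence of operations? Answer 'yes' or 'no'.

BFS explored all 236 reachable states.
Reachable set includes: (0,0,0), (0,0,1), (0,0,2), (0,0,3), (0,0,4), (0,0,5), (0,0,6), (0,0,7), (0,0,8), (0,0,9), (0,0,10), (0,0,11) ...
Target (A=2, B=5, C=9) not in reachable set → no.

Answer: no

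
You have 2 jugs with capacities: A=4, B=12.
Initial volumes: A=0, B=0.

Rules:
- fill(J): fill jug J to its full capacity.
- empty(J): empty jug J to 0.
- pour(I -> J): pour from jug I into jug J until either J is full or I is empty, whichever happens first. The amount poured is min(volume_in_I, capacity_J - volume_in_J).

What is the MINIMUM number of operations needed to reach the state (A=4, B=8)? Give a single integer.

BFS from (A=0, B=0). One shortest path:
  1. fill(B) -> (A=0 B=12)
  2. pour(B -> A) -> (A=4 B=8)
Reached target in 2 moves.

Answer: 2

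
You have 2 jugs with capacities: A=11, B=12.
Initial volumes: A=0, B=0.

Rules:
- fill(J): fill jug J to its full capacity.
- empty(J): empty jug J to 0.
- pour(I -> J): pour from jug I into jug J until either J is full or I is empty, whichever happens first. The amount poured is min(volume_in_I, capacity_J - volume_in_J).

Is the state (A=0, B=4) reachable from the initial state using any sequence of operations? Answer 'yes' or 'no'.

Answer: yes

Derivation:
BFS from (A=0, B=0):
  1. fill(B) -> (A=0 B=12)
  2. pour(B -> A) -> (A=11 B=1)
  3. empty(A) -> (A=0 B=1)
  4. pour(B -> A) -> (A=1 B=0)
  5. fill(B) -> (A=1 B=12)
  6. pour(B -> A) -> (A=11 B=2)
  7. empty(A) -> (A=0 B=2)
  8. pour(B -> A) -> (A=2 B=0)
  9. fill(B) -> (A=2 B=12)
  10. pour(B -> A) -> (A=11 B=3)
  11. empty(A) -> (A=0 B=3)
  12. pour(B -> A) -> (A=3 B=0)
  13. fill(B) -> (A=3 B=12)
  14. pour(B -> A) -> (A=11 B=4)
  15. empty(A) -> (A=0 B=4)
Target reached → yes.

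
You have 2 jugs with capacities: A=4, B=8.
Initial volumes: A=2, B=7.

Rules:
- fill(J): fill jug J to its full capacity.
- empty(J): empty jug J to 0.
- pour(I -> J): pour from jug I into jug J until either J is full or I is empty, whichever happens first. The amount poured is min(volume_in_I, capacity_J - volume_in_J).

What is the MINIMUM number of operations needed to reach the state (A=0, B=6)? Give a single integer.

BFS from (A=2, B=7). One shortest path:
  1. fill(B) -> (A=2 B=8)
  2. pour(B -> A) -> (A=4 B=6)
  3. empty(A) -> (A=0 B=6)
Reached target in 3 moves.

Answer: 3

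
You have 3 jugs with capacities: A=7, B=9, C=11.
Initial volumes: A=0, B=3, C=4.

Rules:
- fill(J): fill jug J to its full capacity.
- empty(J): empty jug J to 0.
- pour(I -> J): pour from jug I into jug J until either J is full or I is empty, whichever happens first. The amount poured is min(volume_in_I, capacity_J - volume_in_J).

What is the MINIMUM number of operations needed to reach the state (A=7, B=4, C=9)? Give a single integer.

Answer: 5

Derivation:
BFS from (A=0, B=3, C=4). One shortest path:
  1. fill(B) -> (A=0 B=9 C=4)
  2. pour(C -> A) -> (A=4 B=9 C=0)
  3. pour(B -> C) -> (A=4 B=0 C=9)
  4. pour(A -> B) -> (A=0 B=4 C=9)
  5. fill(A) -> (A=7 B=4 C=9)
Reached target in 5 moves.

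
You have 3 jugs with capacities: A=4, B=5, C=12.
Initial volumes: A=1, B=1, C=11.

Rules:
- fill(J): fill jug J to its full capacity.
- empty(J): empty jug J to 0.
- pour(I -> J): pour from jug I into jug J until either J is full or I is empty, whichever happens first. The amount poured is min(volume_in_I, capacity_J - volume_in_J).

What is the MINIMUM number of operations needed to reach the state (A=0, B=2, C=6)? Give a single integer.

BFS from (A=1, B=1, C=11). One shortest path:
  1. empty(B) -> (A=1 B=0 C=11)
  2. pour(C -> B) -> (A=1 B=5 C=6)
  3. pour(B -> A) -> (A=4 B=2 C=6)
  4. empty(A) -> (A=0 B=2 C=6)
Reached target in 4 moves.

Answer: 4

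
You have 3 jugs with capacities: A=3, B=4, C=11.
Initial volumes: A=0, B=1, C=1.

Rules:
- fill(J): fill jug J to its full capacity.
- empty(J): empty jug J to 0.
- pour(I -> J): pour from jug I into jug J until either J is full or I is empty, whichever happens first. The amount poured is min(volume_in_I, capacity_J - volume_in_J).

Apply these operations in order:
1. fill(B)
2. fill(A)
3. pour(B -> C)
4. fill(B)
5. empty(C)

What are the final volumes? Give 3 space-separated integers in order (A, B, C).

Answer: 3 4 0

Derivation:
Step 1: fill(B) -> (A=0 B=4 C=1)
Step 2: fill(A) -> (A=3 B=4 C=1)
Step 3: pour(B -> C) -> (A=3 B=0 C=5)
Step 4: fill(B) -> (A=3 B=4 C=5)
Step 5: empty(C) -> (A=3 B=4 C=0)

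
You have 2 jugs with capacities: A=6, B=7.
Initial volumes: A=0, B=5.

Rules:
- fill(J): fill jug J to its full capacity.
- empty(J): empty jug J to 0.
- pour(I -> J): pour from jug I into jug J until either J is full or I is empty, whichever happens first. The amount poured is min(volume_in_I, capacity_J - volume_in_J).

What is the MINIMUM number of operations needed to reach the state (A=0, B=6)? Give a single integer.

BFS from (A=0, B=5). One shortest path:
  1. fill(A) -> (A=6 B=5)
  2. empty(B) -> (A=6 B=0)
  3. pour(A -> B) -> (A=0 B=6)
Reached target in 3 moves.

Answer: 3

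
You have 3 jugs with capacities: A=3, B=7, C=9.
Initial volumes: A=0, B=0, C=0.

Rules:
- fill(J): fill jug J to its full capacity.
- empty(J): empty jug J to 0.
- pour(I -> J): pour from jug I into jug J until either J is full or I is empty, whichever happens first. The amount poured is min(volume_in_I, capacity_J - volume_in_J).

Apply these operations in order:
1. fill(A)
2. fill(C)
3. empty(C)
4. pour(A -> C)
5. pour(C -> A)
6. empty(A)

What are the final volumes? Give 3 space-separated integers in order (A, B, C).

Answer: 0 0 0

Derivation:
Step 1: fill(A) -> (A=3 B=0 C=0)
Step 2: fill(C) -> (A=3 B=0 C=9)
Step 3: empty(C) -> (A=3 B=0 C=0)
Step 4: pour(A -> C) -> (A=0 B=0 C=3)
Step 5: pour(C -> A) -> (A=3 B=0 C=0)
Step 6: empty(A) -> (A=0 B=0 C=0)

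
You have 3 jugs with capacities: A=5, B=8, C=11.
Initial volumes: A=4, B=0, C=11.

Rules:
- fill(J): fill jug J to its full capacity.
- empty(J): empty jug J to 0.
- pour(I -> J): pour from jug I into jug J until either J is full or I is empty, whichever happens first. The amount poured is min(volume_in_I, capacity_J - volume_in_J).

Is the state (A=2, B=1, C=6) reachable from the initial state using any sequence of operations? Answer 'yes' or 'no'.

Answer: no

Derivation:
BFS explored all 368 reachable states.
Reachable set includes: (0,0,0), (0,0,1), (0,0,2), (0,0,3), (0,0,4), (0,0,5), (0,0,6), (0,0,7), (0,0,8), (0,0,9), (0,0,10), (0,0,11) ...
Target (A=2, B=1, C=6) not in reachable set → no.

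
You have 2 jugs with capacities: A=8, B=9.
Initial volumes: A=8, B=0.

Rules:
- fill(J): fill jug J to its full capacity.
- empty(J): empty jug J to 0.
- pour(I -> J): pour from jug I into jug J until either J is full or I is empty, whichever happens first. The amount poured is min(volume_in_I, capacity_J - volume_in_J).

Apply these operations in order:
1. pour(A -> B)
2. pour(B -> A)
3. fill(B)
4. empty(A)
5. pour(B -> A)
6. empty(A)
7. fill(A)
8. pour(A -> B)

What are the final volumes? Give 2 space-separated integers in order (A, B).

Step 1: pour(A -> B) -> (A=0 B=8)
Step 2: pour(B -> A) -> (A=8 B=0)
Step 3: fill(B) -> (A=8 B=9)
Step 4: empty(A) -> (A=0 B=9)
Step 5: pour(B -> A) -> (A=8 B=1)
Step 6: empty(A) -> (A=0 B=1)
Step 7: fill(A) -> (A=8 B=1)
Step 8: pour(A -> B) -> (A=0 B=9)

Answer: 0 9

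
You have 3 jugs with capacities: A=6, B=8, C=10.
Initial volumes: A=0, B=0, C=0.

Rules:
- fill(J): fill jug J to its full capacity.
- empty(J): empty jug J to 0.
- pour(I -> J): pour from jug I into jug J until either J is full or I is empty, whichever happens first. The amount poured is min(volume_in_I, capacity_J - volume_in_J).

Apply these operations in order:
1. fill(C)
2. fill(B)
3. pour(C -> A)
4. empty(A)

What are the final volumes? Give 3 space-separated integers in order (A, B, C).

Step 1: fill(C) -> (A=0 B=0 C=10)
Step 2: fill(B) -> (A=0 B=8 C=10)
Step 3: pour(C -> A) -> (A=6 B=8 C=4)
Step 4: empty(A) -> (A=0 B=8 C=4)

Answer: 0 8 4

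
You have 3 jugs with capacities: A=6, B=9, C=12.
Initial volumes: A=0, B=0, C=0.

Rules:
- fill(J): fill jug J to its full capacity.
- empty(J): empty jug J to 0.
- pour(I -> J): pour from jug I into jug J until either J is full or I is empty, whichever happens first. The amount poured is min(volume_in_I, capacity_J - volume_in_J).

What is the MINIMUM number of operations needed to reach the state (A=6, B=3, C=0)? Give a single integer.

Answer: 2

Derivation:
BFS from (A=0, B=0, C=0). One shortest path:
  1. fill(B) -> (A=0 B=9 C=0)
  2. pour(B -> A) -> (A=6 B=3 C=0)
Reached target in 2 moves.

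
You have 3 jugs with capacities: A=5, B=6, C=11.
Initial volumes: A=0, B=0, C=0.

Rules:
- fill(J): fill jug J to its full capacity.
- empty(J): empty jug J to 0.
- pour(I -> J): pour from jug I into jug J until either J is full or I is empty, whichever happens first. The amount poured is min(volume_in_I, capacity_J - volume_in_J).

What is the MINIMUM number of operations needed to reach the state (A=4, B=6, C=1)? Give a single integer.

Answer: 5

Derivation:
BFS from (A=0, B=0, C=0). One shortest path:
  1. fill(C) -> (A=0 B=0 C=11)
  2. pour(C -> A) -> (A=5 B=0 C=6)
  3. pour(A -> B) -> (A=0 B=5 C=6)
  4. pour(C -> A) -> (A=5 B=5 C=1)
  5. pour(A -> B) -> (A=4 B=6 C=1)
Reached target in 5 moves.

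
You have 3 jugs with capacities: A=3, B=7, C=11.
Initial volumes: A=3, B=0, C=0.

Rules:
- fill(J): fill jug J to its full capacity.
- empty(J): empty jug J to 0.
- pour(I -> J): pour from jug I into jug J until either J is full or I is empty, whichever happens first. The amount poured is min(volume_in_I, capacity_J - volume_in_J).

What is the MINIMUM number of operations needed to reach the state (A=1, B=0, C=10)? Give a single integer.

BFS from (A=3, B=0, C=0). One shortest path:
  1. empty(A) -> (A=0 B=0 C=0)
  2. fill(C) -> (A=0 B=0 C=11)
  3. pour(C -> B) -> (A=0 B=7 C=4)
  4. pour(B -> A) -> (A=3 B=4 C=4)
  5. pour(A -> C) -> (A=0 B=4 C=7)
  6. pour(B -> A) -> (A=3 B=1 C=7)
  7. pour(A -> C) -> (A=0 B=1 C=10)
  8. pour(B -> A) -> (A=1 B=0 C=10)
Reached target in 8 moves.

Answer: 8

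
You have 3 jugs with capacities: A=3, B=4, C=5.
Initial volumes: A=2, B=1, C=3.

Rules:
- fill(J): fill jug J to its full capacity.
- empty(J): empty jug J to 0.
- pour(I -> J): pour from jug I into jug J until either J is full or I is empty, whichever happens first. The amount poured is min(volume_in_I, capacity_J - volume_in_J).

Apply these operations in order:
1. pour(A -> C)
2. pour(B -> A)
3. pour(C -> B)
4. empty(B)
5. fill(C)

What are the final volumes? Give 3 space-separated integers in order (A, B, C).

Answer: 1 0 5

Derivation:
Step 1: pour(A -> C) -> (A=0 B=1 C=5)
Step 2: pour(B -> A) -> (A=1 B=0 C=5)
Step 3: pour(C -> B) -> (A=1 B=4 C=1)
Step 4: empty(B) -> (A=1 B=0 C=1)
Step 5: fill(C) -> (A=1 B=0 C=5)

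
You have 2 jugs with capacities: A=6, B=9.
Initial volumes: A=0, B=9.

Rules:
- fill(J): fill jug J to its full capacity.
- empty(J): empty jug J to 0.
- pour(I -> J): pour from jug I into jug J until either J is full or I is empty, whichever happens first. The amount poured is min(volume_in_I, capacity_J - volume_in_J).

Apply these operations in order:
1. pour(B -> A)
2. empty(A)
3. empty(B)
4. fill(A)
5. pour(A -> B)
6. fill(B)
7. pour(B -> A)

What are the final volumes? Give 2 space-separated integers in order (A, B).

Answer: 6 3

Derivation:
Step 1: pour(B -> A) -> (A=6 B=3)
Step 2: empty(A) -> (A=0 B=3)
Step 3: empty(B) -> (A=0 B=0)
Step 4: fill(A) -> (A=6 B=0)
Step 5: pour(A -> B) -> (A=0 B=6)
Step 6: fill(B) -> (A=0 B=9)
Step 7: pour(B -> A) -> (A=6 B=3)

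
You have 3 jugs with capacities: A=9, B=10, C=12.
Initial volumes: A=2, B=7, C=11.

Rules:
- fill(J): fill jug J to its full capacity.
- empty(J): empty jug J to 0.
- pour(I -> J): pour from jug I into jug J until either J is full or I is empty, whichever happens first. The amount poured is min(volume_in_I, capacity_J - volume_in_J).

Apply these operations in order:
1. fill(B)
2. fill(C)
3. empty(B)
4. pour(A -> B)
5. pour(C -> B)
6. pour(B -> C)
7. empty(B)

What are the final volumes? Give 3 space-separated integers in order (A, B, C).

Answer: 0 0 12

Derivation:
Step 1: fill(B) -> (A=2 B=10 C=11)
Step 2: fill(C) -> (A=2 B=10 C=12)
Step 3: empty(B) -> (A=2 B=0 C=12)
Step 4: pour(A -> B) -> (A=0 B=2 C=12)
Step 5: pour(C -> B) -> (A=0 B=10 C=4)
Step 6: pour(B -> C) -> (A=0 B=2 C=12)
Step 7: empty(B) -> (A=0 B=0 C=12)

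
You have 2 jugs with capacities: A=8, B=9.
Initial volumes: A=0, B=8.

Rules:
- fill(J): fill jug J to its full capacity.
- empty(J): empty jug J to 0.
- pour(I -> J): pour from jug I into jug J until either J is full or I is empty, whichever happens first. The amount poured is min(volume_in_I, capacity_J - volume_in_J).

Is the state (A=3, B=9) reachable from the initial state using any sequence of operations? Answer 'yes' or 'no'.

BFS from (A=0, B=8):
  1. fill(B) -> (A=0 B=9)
  2. pour(B -> A) -> (A=8 B=1)
  3. empty(A) -> (A=0 B=1)
  4. pour(B -> A) -> (A=1 B=0)
  5. fill(B) -> (A=1 B=9)
  6. pour(B -> A) -> (A=8 B=2)
  7. empty(A) -> (A=0 B=2)
  8. pour(B -> A) -> (A=2 B=0)
  9. fill(B) -> (A=2 B=9)
  10. pour(B -> A) -> (A=8 B=3)
  11. empty(A) -> (A=0 B=3)
  12. pour(B -> A) -> (A=3 B=0)
  13. fill(B) -> (A=3 B=9)
Target reached → yes.

Answer: yes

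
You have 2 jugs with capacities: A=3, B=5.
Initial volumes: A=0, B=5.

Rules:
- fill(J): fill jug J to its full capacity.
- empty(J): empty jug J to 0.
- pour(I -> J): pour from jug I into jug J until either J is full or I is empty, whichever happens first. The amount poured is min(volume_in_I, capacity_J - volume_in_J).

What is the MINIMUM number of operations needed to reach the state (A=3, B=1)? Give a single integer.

Answer: 7

Derivation:
BFS from (A=0, B=5). One shortest path:
  1. pour(B -> A) -> (A=3 B=2)
  2. empty(A) -> (A=0 B=2)
  3. pour(B -> A) -> (A=2 B=0)
  4. fill(B) -> (A=2 B=5)
  5. pour(B -> A) -> (A=3 B=4)
  6. empty(A) -> (A=0 B=4)
  7. pour(B -> A) -> (A=3 B=1)
Reached target in 7 moves.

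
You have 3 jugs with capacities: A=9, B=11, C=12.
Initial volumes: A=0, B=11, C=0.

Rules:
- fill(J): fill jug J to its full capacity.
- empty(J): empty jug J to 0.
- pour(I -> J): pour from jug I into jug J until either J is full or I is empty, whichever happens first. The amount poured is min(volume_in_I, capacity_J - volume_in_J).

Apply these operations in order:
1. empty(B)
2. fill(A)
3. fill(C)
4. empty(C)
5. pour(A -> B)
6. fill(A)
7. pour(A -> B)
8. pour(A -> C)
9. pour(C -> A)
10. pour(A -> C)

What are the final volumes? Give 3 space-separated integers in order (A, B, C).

Answer: 0 11 7

Derivation:
Step 1: empty(B) -> (A=0 B=0 C=0)
Step 2: fill(A) -> (A=9 B=0 C=0)
Step 3: fill(C) -> (A=9 B=0 C=12)
Step 4: empty(C) -> (A=9 B=0 C=0)
Step 5: pour(A -> B) -> (A=0 B=9 C=0)
Step 6: fill(A) -> (A=9 B=9 C=0)
Step 7: pour(A -> B) -> (A=7 B=11 C=0)
Step 8: pour(A -> C) -> (A=0 B=11 C=7)
Step 9: pour(C -> A) -> (A=7 B=11 C=0)
Step 10: pour(A -> C) -> (A=0 B=11 C=7)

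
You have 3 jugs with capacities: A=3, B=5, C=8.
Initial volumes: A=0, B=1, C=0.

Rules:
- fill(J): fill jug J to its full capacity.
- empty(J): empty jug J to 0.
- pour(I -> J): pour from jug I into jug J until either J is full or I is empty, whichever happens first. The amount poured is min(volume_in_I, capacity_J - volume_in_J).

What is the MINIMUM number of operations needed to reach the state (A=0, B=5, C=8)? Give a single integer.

BFS from (A=0, B=1, C=0). One shortest path:
  1. fill(B) -> (A=0 B=5 C=0)
  2. fill(C) -> (A=0 B=5 C=8)
Reached target in 2 moves.

Answer: 2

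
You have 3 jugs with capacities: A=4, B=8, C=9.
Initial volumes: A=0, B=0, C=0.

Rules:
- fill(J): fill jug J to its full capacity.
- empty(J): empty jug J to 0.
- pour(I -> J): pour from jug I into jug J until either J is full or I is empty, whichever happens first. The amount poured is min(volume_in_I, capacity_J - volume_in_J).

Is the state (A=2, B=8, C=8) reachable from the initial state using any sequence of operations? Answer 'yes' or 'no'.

BFS from (A=0, B=0, C=0):
  1. fill(C) -> (A=0 B=0 C=9)
  2. pour(C -> B) -> (A=0 B=8 C=1)
  3. empty(B) -> (A=0 B=0 C=1)
  4. pour(C -> A) -> (A=1 B=0 C=0)
  5. fill(C) -> (A=1 B=0 C=9)
  6. pour(C -> B) -> (A=1 B=8 C=1)
  7. pour(C -> A) -> (A=2 B=8 C=0)
  8. pour(B -> C) -> (A=2 B=0 C=8)
  9. fill(B) -> (A=2 B=8 C=8)
Target reached → yes.

Answer: yes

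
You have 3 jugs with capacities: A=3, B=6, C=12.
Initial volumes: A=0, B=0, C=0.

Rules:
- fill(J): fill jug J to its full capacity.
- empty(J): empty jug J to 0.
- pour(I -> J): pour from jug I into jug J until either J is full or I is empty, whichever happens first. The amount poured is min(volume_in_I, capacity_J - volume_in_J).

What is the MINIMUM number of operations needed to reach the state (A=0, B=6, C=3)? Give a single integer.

Answer: 3

Derivation:
BFS from (A=0, B=0, C=0). One shortest path:
  1. fill(A) -> (A=3 B=0 C=0)
  2. fill(B) -> (A=3 B=6 C=0)
  3. pour(A -> C) -> (A=0 B=6 C=3)
Reached target in 3 moves.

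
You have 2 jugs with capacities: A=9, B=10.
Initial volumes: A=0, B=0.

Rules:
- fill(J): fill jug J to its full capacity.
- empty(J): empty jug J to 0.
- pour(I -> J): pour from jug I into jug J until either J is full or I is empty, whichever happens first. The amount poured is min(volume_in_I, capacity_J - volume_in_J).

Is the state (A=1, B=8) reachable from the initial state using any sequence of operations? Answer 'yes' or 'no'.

Answer: no

Derivation:
BFS explored all 38 reachable states.
Reachable set includes: (0,0), (0,1), (0,2), (0,3), (0,4), (0,5), (0,6), (0,7), (0,8), (0,9), (0,10), (1,0) ...
Target (A=1, B=8) not in reachable set → no.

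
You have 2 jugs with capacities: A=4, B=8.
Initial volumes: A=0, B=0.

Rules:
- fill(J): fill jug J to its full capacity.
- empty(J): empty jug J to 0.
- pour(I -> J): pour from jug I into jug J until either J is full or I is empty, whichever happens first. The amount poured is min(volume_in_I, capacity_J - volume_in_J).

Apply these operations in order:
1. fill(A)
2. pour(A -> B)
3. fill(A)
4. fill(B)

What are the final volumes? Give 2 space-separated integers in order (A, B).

Step 1: fill(A) -> (A=4 B=0)
Step 2: pour(A -> B) -> (A=0 B=4)
Step 3: fill(A) -> (A=4 B=4)
Step 4: fill(B) -> (A=4 B=8)

Answer: 4 8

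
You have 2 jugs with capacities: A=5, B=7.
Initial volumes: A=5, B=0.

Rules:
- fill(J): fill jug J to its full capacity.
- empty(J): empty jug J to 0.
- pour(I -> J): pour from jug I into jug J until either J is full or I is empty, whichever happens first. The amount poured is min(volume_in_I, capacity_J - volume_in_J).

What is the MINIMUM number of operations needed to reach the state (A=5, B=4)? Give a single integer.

BFS from (A=5, B=0). One shortest path:
  1. empty(A) -> (A=0 B=0)
  2. fill(B) -> (A=0 B=7)
  3. pour(B -> A) -> (A=5 B=2)
  4. empty(A) -> (A=0 B=2)
  5. pour(B -> A) -> (A=2 B=0)
  6. fill(B) -> (A=2 B=7)
  7. pour(B -> A) -> (A=5 B=4)
Reached target in 7 moves.

Answer: 7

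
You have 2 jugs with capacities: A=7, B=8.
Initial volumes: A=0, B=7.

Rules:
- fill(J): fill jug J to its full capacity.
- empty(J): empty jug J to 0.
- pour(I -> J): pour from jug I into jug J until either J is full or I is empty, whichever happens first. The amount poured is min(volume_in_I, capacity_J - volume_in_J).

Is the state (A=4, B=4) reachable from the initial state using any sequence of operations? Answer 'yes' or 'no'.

Answer: no

Derivation:
BFS explored all 30 reachable states.
Reachable set includes: (0,0), (0,1), (0,2), (0,3), (0,4), (0,5), (0,6), (0,7), (0,8), (1,0), (1,8), (2,0) ...
Target (A=4, B=4) not in reachable set → no.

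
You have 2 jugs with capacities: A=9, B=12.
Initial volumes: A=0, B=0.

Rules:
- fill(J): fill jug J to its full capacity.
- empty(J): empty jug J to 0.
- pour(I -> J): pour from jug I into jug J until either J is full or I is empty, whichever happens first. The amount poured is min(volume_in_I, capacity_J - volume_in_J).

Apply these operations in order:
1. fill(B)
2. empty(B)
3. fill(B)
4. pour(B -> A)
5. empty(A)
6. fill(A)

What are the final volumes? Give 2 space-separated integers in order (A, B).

Step 1: fill(B) -> (A=0 B=12)
Step 2: empty(B) -> (A=0 B=0)
Step 3: fill(B) -> (A=0 B=12)
Step 4: pour(B -> A) -> (A=9 B=3)
Step 5: empty(A) -> (A=0 B=3)
Step 6: fill(A) -> (A=9 B=3)

Answer: 9 3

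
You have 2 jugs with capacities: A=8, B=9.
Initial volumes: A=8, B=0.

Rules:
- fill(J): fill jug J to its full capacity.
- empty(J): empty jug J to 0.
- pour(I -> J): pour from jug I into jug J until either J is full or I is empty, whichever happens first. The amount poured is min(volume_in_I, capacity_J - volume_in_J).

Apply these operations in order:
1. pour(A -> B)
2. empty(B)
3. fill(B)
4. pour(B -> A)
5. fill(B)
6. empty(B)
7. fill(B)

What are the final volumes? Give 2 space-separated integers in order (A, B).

Step 1: pour(A -> B) -> (A=0 B=8)
Step 2: empty(B) -> (A=0 B=0)
Step 3: fill(B) -> (A=0 B=9)
Step 4: pour(B -> A) -> (A=8 B=1)
Step 5: fill(B) -> (A=8 B=9)
Step 6: empty(B) -> (A=8 B=0)
Step 7: fill(B) -> (A=8 B=9)

Answer: 8 9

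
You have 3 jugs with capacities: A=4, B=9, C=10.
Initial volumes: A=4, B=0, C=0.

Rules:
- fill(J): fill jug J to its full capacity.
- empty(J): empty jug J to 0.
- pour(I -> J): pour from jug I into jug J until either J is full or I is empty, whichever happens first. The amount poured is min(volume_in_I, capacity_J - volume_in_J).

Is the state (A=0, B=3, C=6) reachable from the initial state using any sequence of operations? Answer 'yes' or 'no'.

Answer: yes

Derivation:
BFS from (A=4, B=0, C=0):
  1. fill(B) -> (A=4 B=9 C=0)
  2. pour(A -> C) -> (A=0 B=9 C=4)
  3. pour(B -> C) -> (A=0 B=3 C=10)
  4. pour(C -> A) -> (A=4 B=3 C=6)
  5. empty(A) -> (A=0 B=3 C=6)
Target reached → yes.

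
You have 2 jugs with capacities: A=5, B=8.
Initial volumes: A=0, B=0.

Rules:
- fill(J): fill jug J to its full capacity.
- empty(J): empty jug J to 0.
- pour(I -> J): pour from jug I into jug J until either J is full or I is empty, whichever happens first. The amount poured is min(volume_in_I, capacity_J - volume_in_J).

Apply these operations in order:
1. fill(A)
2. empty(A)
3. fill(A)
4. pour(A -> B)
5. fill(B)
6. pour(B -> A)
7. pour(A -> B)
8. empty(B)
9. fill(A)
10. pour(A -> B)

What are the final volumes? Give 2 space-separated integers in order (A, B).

Answer: 0 5

Derivation:
Step 1: fill(A) -> (A=5 B=0)
Step 2: empty(A) -> (A=0 B=0)
Step 3: fill(A) -> (A=5 B=0)
Step 4: pour(A -> B) -> (A=0 B=5)
Step 5: fill(B) -> (A=0 B=8)
Step 6: pour(B -> A) -> (A=5 B=3)
Step 7: pour(A -> B) -> (A=0 B=8)
Step 8: empty(B) -> (A=0 B=0)
Step 9: fill(A) -> (A=5 B=0)
Step 10: pour(A -> B) -> (A=0 B=5)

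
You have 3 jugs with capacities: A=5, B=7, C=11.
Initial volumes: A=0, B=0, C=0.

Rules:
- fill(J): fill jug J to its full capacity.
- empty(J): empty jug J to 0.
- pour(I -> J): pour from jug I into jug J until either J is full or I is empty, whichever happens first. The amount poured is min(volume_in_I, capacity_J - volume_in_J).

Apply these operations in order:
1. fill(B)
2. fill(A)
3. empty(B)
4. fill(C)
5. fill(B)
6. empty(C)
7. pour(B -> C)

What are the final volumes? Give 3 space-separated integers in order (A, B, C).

Step 1: fill(B) -> (A=0 B=7 C=0)
Step 2: fill(A) -> (A=5 B=7 C=0)
Step 3: empty(B) -> (A=5 B=0 C=0)
Step 4: fill(C) -> (A=5 B=0 C=11)
Step 5: fill(B) -> (A=5 B=7 C=11)
Step 6: empty(C) -> (A=5 B=7 C=0)
Step 7: pour(B -> C) -> (A=5 B=0 C=7)

Answer: 5 0 7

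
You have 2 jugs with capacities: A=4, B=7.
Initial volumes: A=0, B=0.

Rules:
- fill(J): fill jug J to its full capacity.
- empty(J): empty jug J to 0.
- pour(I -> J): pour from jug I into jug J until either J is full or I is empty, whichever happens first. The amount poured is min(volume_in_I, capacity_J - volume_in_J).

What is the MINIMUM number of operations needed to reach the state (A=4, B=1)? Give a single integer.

BFS from (A=0, B=0). One shortest path:
  1. fill(A) -> (A=4 B=0)
  2. pour(A -> B) -> (A=0 B=4)
  3. fill(A) -> (A=4 B=4)
  4. pour(A -> B) -> (A=1 B=7)
  5. empty(B) -> (A=1 B=0)
  6. pour(A -> B) -> (A=0 B=1)
  7. fill(A) -> (A=4 B=1)
Reached target in 7 moves.

Answer: 7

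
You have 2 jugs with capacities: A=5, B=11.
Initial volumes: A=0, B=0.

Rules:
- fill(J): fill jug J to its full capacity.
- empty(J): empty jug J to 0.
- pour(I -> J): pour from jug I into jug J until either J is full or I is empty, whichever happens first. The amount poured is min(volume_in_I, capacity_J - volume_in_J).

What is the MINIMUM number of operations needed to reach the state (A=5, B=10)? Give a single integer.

Answer: 5

Derivation:
BFS from (A=0, B=0). One shortest path:
  1. fill(A) -> (A=5 B=0)
  2. pour(A -> B) -> (A=0 B=5)
  3. fill(A) -> (A=5 B=5)
  4. pour(A -> B) -> (A=0 B=10)
  5. fill(A) -> (A=5 B=10)
Reached target in 5 moves.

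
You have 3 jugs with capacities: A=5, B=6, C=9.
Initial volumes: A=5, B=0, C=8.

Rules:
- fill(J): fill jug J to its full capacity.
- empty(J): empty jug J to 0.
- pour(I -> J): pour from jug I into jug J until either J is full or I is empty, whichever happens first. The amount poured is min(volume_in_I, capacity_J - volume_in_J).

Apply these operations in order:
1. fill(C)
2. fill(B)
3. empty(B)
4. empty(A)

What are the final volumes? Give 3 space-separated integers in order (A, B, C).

Answer: 0 0 9

Derivation:
Step 1: fill(C) -> (A=5 B=0 C=9)
Step 2: fill(B) -> (A=5 B=6 C=9)
Step 3: empty(B) -> (A=5 B=0 C=9)
Step 4: empty(A) -> (A=0 B=0 C=9)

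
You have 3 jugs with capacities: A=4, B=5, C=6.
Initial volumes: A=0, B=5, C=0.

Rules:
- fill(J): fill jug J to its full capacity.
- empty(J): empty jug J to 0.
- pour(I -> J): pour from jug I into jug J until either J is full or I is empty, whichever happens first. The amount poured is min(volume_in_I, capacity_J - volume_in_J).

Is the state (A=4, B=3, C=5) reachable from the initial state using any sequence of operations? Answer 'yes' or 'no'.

BFS from (A=0, B=5, C=0):
  1. fill(C) -> (A=0 B=5 C=6)
  2. pour(C -> A) -> (A=4 B=5 C=2)
  3. empty(A) -> (A=0 B=5 C=2)
  4. pour(C -> A) -> (A=2 B=5 C=0)
  5. pour(B -> C) -> (A=2 B=0 C=5)
  6. fill(B) -> (A=2 B=5 C=5)
  7. pour(B -> A) -> (A=4 B=3 C=5)
Target reached → yes.

Answer: yes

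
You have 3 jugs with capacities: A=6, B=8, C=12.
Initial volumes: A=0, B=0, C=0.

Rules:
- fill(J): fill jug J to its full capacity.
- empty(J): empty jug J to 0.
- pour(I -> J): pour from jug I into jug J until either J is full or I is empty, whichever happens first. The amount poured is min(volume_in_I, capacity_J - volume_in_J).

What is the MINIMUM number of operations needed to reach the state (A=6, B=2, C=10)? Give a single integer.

Answer: 5

Derivation:
BFS from (A=0, B=0, C=0). One shortest path:
  1. fill(A) -> (A=6 B=0 C=0)
  2. fill(C) -> (A=6 B=0 C=12)
  3. pour(A -> B) -> (A=0 B=6 C=12)
  4. pour(C -> B) -> (A=0 B=8 C=10)
  5. pour(B -> A) -> (A=6 B=2 C=10)
Reached target in 5 moves.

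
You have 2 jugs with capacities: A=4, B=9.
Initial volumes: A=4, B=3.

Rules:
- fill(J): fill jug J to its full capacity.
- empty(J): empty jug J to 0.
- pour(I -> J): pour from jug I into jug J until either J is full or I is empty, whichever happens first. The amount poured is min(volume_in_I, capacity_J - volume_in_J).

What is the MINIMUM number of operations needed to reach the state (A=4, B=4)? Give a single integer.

BFS from (A=4, B=3). One shortest path:
  1. empty(B) -> (A=4 B=0)
  2. pour(A -> B) -> (A=0 B=4)
  3. fill(A) -> (A=4 B=4)
Reached target in 3 moves.

Answer: 3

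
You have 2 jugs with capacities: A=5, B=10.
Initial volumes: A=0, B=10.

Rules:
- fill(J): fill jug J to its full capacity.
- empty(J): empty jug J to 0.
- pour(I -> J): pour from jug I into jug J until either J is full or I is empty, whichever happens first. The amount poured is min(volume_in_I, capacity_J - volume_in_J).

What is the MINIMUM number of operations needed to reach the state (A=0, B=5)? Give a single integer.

Answer: 2

Derivation:
BFS from (A=0, B=10). One shortest path:
  1. pour(B -> A) -> (A=5 B=5)
  2. empty(A) -> (A=0 B=5)
Reached target in 2 moves.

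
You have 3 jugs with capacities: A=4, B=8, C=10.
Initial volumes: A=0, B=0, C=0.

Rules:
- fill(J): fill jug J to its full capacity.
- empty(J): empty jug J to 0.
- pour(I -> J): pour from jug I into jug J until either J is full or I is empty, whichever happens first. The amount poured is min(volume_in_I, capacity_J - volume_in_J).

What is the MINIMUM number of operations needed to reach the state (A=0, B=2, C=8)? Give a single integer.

Answer: 5

Derivation:
BFS from (A=0, B=0, C=0). One shortest path:
  1. fill(C) -> (A=0 B=0 C=10)
  2. pour(C -> B) -> (A=0 B=8 C=2)
  3. pour(C -> A) -> (A=2 B=8 C=0)
  4. pour(B -> C) -> (A=2 B=0 C=8)
  5. pour(A -> B) -> (A=0 B=2 C=8)
Reached target in 5 moves.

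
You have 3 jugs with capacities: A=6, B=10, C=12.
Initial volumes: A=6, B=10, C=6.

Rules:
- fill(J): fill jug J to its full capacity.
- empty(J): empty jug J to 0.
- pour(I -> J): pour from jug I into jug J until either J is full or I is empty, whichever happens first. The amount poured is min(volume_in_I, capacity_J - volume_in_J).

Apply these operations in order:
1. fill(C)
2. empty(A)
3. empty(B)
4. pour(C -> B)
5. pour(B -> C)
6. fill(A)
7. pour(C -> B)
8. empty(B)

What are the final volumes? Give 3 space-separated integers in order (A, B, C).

Answer: 6 0 2

Derivation:
Step 1: fill(C) -> (A=6 B=10 C=12)
Step 2: empty(A) -> (A=0 B=10 C=12)
Step 3: empty(B) -> (A=0 B=0 C=12)
Step 4: pour(C -> B) -> (A=0 B=10 C=2)
Step 5: pour(B -> C) -> (A=0 B=0 C=12)
Step 6: fill(A) -> (A=6 B=0 C=12)
Step 7: pour(C -> B) -> (A=6 B=10 C=2)
Step 8: empty(B) -> (A=6 B=0 C=2)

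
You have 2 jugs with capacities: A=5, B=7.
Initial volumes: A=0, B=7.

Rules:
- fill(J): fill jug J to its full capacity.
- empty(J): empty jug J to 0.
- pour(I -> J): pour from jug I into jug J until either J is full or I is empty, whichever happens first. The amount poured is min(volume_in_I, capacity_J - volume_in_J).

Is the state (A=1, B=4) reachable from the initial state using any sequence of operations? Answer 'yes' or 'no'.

Answer: no

Derivation:
BFS explored all 24 reachable states.
Reachable set includes: (0,0), (0,1), (0,2), (0,3), (0,4), (0,5), (0,6), (0,7), (1,0), (1,7), (2,0), (2,7) ...
Target (A=1, B=4) not in reachable set → no.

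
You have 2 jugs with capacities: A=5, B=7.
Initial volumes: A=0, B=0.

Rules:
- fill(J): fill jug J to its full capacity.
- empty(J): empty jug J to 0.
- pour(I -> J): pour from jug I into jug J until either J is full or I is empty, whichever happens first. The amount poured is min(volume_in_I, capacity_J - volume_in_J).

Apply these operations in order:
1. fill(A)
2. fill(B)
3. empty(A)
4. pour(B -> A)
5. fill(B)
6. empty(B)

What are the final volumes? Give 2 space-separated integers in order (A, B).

Step 1: fill(A) -> (A=5 B=0)
Step 2: fill(B) -> (A=5 B=7)
Step 3: empty(A) -> (A=0 B=7)
Step 4: pour(B -> A) -> (A=5 B=2)
Step 5: fill(B) -> (A=5 B=7)
Step 6: empty(B) -> (A=5 B=0)

Answer: 5 0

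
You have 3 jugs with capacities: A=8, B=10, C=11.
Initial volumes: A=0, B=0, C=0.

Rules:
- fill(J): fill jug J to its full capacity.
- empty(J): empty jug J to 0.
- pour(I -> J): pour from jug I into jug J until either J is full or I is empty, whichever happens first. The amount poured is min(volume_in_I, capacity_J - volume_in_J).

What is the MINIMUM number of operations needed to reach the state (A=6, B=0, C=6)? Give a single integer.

Answer: 8

Derivation:
BFS from (A=0, B=0, C=0). One shortest path:
  1. fill(C) -> (A=0 B=0 C=11)
  2. pour(C -> A) -> (A=8 B=0 C=3)
  3. pour(A -> B) -> (A=0 B=8 C=3)
  4. pour(C -> A) -> (A=3 B=8 C=0)
  5. fill(C) -> (A=3 B=8 C=11)
  6. pour(C -> A) -> (A=8 B=8 C=6)
  7. pour(A -> B) -> (A=6 B=10 C=6)
  8. empty(B) -> (A=6 B=0 C=6)
Reached target in 8 moves.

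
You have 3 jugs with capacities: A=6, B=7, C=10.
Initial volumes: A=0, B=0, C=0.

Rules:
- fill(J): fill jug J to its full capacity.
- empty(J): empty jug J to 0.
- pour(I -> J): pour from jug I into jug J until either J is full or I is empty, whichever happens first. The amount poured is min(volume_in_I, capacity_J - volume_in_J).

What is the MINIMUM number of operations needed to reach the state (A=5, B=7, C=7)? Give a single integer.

Answer: 6

Derivation:
BFS from (A=0, B=0, C=0). One shortest path:
  1. fill(A) -> (A=6 B=0 C=0)
  2. fill(B) -> (A=6 B=7 C=0)
  3. pour(B -> C) -> (A=6 B=0 C=7)
  4. pour(A -> B) -> (A=0 B=6 C=7)
  5. fill(A) -> (A=6 B=6 C=7)
  6. pour(A -> B) -> (A=5 B=7 C=7)
Reached target in 6 moves.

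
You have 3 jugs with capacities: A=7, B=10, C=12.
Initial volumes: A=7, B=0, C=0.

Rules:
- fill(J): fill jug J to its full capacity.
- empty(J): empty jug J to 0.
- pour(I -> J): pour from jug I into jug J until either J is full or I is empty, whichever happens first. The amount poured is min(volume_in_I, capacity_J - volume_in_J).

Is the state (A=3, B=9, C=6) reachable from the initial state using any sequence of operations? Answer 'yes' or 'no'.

Answer: no

Derivation:
BFS explored all 550 reachable states.
Reachable set includes: (0,0,0), (0,0,1), (0,0,2), (0,0,3), (0,0,4), (0,0,5), (0,0,6), (0,0,7), (0,0,8), (0,0,9), (0,0,10), (0,0,11) ...
Target (A=3, B=9, C=6) not in reachable set → no.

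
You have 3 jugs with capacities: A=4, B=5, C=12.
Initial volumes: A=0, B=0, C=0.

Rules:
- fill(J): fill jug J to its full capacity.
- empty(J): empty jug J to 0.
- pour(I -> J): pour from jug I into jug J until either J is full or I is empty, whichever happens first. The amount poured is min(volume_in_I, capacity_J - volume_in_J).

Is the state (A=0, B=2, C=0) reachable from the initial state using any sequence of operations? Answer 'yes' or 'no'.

BFS from (A=0, B=0, C=0):
  1. fill(C) -> (A=0 B=0 C=12)
  2. pour(C -> B) -> (A=0 B=5 C=7)
  3. empty(B) -> (A=0 B=0 C=7)
  4. pour(C -> B) -> (A=0 B=5 C=2)
  5. empty(B) -> (A=0 B=0 C=2)
  6. pour(C -> B) -> (A=0 B=2 C=0)
Target reached → yes.

Answer: yes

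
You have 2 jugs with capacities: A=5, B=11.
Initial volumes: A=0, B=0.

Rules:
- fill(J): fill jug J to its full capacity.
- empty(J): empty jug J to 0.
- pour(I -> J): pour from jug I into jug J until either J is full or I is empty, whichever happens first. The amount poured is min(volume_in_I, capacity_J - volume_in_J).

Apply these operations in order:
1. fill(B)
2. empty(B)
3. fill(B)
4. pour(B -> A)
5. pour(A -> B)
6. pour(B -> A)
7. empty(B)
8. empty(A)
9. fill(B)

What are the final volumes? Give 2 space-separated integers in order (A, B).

Step 1: fill(B) -> (A=0 B=11)
Step 2: empty(B) -> (A=0 B=0)
Step 3: fill(B) -> (A=0 B=11)
Step 4: pour(B -> A) -> (A=5 B=6)
Step 5: pour(A -> B) -> (A=0 B=11)
Step 6: pour(B -> A) -> (A=5 B=6)
Step 7: empty(B) -> (A=5 B=0)
Step 8: empty(A) -> (A=0 B=0)
Step 9: fill(B) -> (A=0 B=11)

Answer: 0 11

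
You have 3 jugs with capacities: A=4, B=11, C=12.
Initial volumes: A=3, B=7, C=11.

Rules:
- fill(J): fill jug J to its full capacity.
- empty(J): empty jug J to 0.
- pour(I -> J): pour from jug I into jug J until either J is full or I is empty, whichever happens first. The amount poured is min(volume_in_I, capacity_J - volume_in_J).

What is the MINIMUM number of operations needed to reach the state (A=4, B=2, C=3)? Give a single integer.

Answer: 4

Derivation:
BFS from (A=3, B=7, C=11). One shortest path:
  1. pour(B -> C) -> (A=3 B=6 C=12)
  2. empty(C) -> (A=3 B=6 C=0)
  3. pour(A -> C) -> (A=0 B=6 C=3)
  4. pour(B -> A) -> (A=4 B=2 C=3)
Reached target in 4 moves.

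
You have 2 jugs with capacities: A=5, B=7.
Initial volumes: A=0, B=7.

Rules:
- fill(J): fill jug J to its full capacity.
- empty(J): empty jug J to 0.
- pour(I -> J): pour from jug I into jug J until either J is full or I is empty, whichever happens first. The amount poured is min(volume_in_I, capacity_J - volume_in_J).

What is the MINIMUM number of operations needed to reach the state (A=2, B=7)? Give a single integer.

Answer: 4

Derivation:
BFS from (A=0, B=7). One shortest path:
  1. pour(B -> A) -> (A=5 B=2)
  2. empty(A) -> (A=0 B=2)
  3. pour(B -> A) -> (A=2 B=0)
  4. fill(B) -> (A=2 B=7)
Reached target in 4 moves.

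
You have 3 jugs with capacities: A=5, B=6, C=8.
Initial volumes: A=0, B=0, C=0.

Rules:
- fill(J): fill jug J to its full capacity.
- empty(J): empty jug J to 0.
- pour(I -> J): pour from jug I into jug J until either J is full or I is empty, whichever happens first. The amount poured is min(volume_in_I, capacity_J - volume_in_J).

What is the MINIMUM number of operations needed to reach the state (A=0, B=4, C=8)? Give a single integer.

BFS from (A=0, B=0, C=0). One shortest path:
  1. fill(B) -> (A=0 B=6 C=0)
  2. pour(B -> C) -> (A=0 B=0 C=6)
  3. fill(B) -> (A=0 B=6 C=6)
  4. pour(B -> C) -> (A=0 B=4 C=8)
Reached target in 4 moves.

Answer: 4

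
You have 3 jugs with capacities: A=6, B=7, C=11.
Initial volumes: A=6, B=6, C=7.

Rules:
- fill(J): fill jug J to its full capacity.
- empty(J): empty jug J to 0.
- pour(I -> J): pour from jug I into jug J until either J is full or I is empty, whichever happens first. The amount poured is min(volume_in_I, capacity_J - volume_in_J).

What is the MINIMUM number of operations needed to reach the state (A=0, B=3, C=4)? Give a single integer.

BFS from (A=6, B=6, C=7). One shortest path:
  1. empty(B) -> (A=6 B=0 C=7)
  2. pour(A -> C) -> (A=2 B=0 C=11)
  3. pour(C -> B) -> (A=2 B=7 C=4)
  4. pour(B -> A) -> (A=6 B=3 C=4)
  5. empty(A) -> (A=0 B=3 C=4)
Reached target in 5 moves.

Answer: 5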